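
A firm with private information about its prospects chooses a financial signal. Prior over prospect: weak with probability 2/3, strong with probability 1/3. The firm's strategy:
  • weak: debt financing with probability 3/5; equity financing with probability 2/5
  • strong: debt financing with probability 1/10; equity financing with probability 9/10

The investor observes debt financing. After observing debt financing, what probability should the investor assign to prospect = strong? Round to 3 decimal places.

0.077

P(debt financing) = (2/3)·(3/5) + (1/3)·(1/10) = 13/30
P(strong | debt financing) = ((1/3)·(1/10)) / (13/30) = (1/30) / (13/30) = 1/13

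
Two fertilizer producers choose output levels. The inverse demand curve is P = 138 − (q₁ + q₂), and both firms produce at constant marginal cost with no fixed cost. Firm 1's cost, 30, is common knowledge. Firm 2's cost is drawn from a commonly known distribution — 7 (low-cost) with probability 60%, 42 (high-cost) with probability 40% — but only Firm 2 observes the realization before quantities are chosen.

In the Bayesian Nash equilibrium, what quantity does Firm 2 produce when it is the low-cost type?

49

Each type of Firm 2 best-responds to q₁; Firm 1 best-responds to the expected q₂ over Firm 2's types.
Firm 2 with cost c maximizes (138 − (q₁+q₂) − c)·q₂, giving q₂(c) = (138 − c − q₁)/2.
E[c₂] = 0.6·7 + 0.4·42 = 21
Firm 1's FOC against E[q₂] yields q₁ = (138 − 2·30 + E[c₂])/3 = (138 − 60 + 21)/3 = 33.
q₂(low-cost) = (138 − 7 − 33)/2 = 49.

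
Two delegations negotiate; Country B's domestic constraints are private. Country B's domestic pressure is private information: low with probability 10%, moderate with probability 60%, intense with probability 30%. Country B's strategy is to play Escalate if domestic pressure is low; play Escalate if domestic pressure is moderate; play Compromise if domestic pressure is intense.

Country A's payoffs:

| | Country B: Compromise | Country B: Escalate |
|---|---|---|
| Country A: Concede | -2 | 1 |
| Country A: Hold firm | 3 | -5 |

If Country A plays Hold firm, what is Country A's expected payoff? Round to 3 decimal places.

E[Hold firm] = 0.1·(-5) + 0.6·(-5) + 0.3·3 = (-0.5) + (-3) + 0.9 = -2.6

-2.600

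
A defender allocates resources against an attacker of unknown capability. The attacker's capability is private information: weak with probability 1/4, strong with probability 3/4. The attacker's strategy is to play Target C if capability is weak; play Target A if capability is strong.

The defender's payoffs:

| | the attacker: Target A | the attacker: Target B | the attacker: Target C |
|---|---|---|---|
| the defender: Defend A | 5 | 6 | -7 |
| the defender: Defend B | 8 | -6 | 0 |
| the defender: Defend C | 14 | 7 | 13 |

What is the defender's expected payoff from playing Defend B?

6

E[Defend B] = 1/4·0 + 3/4·8 = 0 + 6 = 6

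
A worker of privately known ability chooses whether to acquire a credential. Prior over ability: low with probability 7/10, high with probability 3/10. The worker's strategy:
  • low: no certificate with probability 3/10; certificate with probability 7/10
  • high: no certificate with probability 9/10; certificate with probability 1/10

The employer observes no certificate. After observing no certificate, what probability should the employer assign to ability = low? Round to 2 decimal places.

0.44

Apply Bayes' rule using the sender's strategy as the likelihood.
P(no certificate) = (7/10)·(3/10) + (3/10)·(9/10) = 12/25
P(low | no certificate) = ((7/10)·(3/10)) / (12/25) = (21/100) / (12/25) = 7/16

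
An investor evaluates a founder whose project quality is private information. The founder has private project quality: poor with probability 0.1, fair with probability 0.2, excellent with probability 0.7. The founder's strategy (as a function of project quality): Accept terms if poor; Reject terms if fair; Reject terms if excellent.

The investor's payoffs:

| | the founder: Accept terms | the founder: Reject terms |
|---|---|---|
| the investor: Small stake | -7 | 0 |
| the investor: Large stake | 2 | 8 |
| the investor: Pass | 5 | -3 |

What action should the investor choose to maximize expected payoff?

Compute the investor's expected payoff for each action, taking the expectation over the founder's type.
E[Small stake] = 0.1·(-7) + 0.2·(0) + 0.7·(0) = -0.7
E[Large stake] = 0.1·(2) + 0.2·(8) + 0.7·(8) = 7.4
E[Pass] = 0.1·(5) + 0.2·(-3) + 0.7·(-3) = -2.2
Best response: Large stake (7.4 is the largest).

Large stake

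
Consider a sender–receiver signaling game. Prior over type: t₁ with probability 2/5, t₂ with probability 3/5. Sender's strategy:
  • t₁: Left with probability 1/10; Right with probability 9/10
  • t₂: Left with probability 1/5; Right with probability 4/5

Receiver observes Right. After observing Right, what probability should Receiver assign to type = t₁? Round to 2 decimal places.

0.43

P(Right) = (2/5)·(9/10) + (3/5)·(4/5) = 21/25
P(t₁ | Right) = ((2/5)·(9/10)) / (21/25) = (9/25) / (21/25) = 3/7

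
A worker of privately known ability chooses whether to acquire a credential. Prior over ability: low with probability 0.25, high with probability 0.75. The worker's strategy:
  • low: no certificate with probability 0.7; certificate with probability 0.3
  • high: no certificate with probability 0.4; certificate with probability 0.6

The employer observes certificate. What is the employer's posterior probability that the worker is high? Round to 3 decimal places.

P(certificate) = 0.25·0.3 + 0.75·0.6 = 0.525
P(high | certificate) = (0.75·0.6) / 0.525 = 0.45 / 0.525 = 0.857143

0.857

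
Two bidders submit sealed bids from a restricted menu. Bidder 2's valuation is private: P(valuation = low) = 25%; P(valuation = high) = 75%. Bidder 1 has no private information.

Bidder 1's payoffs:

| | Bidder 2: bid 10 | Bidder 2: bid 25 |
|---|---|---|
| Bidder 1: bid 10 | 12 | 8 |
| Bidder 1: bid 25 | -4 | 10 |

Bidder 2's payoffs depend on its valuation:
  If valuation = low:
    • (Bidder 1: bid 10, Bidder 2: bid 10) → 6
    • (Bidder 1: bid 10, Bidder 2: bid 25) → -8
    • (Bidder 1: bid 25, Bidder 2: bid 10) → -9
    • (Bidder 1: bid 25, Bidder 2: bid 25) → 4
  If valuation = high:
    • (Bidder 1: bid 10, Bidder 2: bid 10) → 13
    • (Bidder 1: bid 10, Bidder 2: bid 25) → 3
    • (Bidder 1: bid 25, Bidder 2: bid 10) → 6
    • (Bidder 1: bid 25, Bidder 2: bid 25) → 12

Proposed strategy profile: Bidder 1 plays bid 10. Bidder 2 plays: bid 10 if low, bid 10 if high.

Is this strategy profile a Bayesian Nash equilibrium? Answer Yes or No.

Yes

Bidder 1 plays bid 10: E[bid 10] = 0.25·(12) + 0.75·(12) = 12; E[bid 25] = -4. Best-responding. ✓
Bidder 2 (valuation low), facing bid 10: bid 10 gives 6, bid 25 gives -8. Proposed bid 10 is best. ✓
Bidder 2 (valuation high), facing bid 10: bid 10 gives 13, bid 25 gives 3. Proposed bid 10 is best. ✓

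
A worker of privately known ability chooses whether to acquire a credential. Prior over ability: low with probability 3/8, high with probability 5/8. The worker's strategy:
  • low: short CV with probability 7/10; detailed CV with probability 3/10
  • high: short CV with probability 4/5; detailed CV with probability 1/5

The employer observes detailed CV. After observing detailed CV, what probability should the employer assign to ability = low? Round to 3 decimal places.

P(detailed CV) = (3/8)·(3/10) + (5/8)·(1/5) = 19/80
P(low | detailed CV) = ((3/8)·(3/10)) / (19/80) = (9/80) / (19/80) = 9/19

0.474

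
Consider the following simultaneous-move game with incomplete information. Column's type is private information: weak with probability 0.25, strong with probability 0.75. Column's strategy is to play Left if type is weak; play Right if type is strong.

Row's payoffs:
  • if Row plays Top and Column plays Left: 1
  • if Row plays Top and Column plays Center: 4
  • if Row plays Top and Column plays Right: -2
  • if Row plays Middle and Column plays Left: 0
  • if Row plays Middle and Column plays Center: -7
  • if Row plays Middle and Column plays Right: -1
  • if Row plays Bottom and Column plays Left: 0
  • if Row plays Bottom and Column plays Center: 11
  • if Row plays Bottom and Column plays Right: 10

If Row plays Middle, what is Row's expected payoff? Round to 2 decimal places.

E[Middle] = 0.25·0 + 0.75·(-1) = 0 + (-0.75) = -0.75

-0.75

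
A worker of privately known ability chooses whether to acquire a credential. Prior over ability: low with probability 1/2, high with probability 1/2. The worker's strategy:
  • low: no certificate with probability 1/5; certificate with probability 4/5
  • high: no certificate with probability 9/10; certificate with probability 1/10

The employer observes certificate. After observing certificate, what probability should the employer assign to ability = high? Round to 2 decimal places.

0.11

Apply Bayes' rule using the sender's strategy as the likelihood.
P(certificate) = (1/2)·(4/5) + (1/2)·(1/10) = 9/20
P(high | certificate) = ((1/2)·(1/10)) / (9/20) = (1/20) / (9/20) = 1/9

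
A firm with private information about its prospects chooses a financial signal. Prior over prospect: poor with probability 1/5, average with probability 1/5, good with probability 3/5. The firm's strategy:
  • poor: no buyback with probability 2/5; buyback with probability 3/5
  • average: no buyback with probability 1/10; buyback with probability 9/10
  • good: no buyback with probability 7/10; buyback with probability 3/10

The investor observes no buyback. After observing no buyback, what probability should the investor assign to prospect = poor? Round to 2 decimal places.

P(no buyback) = (1/5)·(2/5) + (1/5)·(1/10) + (3/5)·(7/10) = 13/25
P(poor | no buyback) = ((1/5)·(2/5)) / (13/25) = (2/25) / (13/25) = 2/13

0.15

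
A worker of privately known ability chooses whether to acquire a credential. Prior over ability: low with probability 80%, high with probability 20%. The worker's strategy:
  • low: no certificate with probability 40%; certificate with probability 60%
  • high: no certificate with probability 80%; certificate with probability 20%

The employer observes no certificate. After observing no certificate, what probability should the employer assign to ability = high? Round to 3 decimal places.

P(no certificate) = 0.8·0.4 + 0.2·0.8 = 0.48
P(high | no certificate) = (0.2·0.8) / 0.48 = 0.16 / 0.48 = 0.333333

0.333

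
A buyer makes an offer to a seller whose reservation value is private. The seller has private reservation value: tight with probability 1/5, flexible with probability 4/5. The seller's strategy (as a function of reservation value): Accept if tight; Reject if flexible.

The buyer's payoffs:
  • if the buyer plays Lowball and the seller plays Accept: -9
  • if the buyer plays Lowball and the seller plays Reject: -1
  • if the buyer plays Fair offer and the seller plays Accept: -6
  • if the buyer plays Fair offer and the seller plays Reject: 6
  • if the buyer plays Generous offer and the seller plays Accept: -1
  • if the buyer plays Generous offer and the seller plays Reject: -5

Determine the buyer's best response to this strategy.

Compute the buyer's expected payoff for each action, taking the expectation over the seller's type.
E[Lowball] = 1/5·(-9) + 4/5·(-1) = -13/5
E[Fair offer] = 1/5·(-6) + 4/5·(6) = 18/5
E[Generous offer] = 1/5·(-1) + 4/5·(-5) = -21/5
Best response: Fair offer (18/5 is the largest).

Fair offer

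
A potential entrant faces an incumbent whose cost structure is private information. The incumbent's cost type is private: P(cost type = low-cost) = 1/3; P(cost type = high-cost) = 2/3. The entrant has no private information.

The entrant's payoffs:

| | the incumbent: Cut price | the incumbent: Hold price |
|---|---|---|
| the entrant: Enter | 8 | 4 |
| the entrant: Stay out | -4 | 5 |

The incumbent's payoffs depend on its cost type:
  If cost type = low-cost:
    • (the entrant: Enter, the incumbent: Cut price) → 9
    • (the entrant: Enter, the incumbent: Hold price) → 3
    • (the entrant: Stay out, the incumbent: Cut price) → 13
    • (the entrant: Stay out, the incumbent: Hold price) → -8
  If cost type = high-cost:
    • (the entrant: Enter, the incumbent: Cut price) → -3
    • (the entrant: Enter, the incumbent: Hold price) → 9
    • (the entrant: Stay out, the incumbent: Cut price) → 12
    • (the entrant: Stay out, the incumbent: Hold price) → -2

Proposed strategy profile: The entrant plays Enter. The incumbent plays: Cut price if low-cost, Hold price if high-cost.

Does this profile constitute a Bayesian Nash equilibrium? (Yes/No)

The entrant plays Enter: E[Enter] = 1/3·(8) + 2/3·(4) = 16/3; E[Stay out] = 2. Best-responding. ✓
The incumbent (cost type low-cost), facing Enter: Cut price gives 9, Hold price gives 3. Proposed Cut price is best. ✓
The incumbent (cost type high-cost), facing Enter: Cut price gives -3, Hold price gives 9. Proposed Hold price is best. ✓

Yes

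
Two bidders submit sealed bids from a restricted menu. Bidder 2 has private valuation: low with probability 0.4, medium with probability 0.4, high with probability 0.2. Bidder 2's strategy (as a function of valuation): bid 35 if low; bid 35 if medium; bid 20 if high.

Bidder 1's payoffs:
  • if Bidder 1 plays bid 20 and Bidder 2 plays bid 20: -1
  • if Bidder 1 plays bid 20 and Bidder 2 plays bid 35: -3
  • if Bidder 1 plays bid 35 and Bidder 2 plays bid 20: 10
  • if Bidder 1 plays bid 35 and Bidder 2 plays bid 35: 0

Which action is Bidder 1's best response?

bid 35

Compute Bidder 1's expected payoff for each action, taking the expectation over Bidder 2's type.
E[bid 20] = 0.4·(-3) + 0.4·(-3) + 0.2·(-1) = -2.6
E[bid 35] = 0.4·(0) + 0.4·(0) + 0.2·(10) = 2
Best response: bid 35 (2 is the largest).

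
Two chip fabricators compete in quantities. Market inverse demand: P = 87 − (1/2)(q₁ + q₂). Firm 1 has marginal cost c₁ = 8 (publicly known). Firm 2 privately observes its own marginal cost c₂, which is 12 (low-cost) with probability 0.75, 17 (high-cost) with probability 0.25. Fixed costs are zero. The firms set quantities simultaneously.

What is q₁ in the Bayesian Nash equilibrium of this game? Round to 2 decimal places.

56.17

Type-c best response for Firm 2: q₂(c) = (87 − c) − q₁/2.
Firm 1 maximizes expected profit; its first-order condition is 87 − q₁ − (1/2)E[q₂] − 8 = 0.
Substituting E[q₂] and solving: E[c₂] = 13.25, so q₁ = (87 − 2·8 + 13.25)/(3/2) = 56.1667.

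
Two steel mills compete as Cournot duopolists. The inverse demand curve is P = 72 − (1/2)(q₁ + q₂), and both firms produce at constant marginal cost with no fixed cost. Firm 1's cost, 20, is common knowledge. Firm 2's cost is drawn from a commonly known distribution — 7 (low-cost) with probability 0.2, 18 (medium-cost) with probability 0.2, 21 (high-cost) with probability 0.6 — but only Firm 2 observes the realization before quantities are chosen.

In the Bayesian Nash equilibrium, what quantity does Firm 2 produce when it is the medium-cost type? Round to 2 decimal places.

37.47

Firm 2 with cost c maximizes (72 − (1/2)(q₁+q₂) − c)·q₂, giving q₂(c) = (72 − c − (1/2)q₁).
E[c₂] = 0.2·7 + 0.2·18 + 0.6·21 = 17.6
Firm 1's FOC against E[q₂] yields q₁ = (72 − 2·20 + E[c₂])/(3/2) = (72 − 40 + 17.6)/(3/2) = 33.0667.
q₂(medium-cost) = (72 − 18 − (1/2)·33.0667) = 37.4667.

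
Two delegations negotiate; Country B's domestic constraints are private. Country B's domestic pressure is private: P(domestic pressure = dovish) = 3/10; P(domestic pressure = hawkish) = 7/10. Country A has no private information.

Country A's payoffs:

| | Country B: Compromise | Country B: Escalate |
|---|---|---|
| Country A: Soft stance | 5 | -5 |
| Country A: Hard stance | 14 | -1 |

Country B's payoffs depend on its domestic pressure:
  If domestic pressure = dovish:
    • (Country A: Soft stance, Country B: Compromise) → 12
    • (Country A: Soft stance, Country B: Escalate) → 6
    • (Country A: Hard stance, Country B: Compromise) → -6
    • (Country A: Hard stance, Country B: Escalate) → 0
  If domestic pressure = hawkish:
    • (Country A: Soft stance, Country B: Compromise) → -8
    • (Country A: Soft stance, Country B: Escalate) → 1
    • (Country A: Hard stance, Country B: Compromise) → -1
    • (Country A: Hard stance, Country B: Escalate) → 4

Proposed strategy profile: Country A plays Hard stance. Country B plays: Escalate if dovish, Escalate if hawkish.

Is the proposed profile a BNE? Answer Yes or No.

Country A plays Hard stance: E[Hard stance] = 3/10·(-1) + 7/10·(-1) = -1; E[Soft stance] = -5. Best-responding. ✓
Country B (domestic pressure dovish), facing Hard stance: Compromise gives -6, Escalate gives 0. Proposed Escalate is best. ✓
Country B (domestic pressure hawkish), facing Hard stance: Compromise gives -1, Escalate gives 4. Proposed Escalate is best. ✓

Yes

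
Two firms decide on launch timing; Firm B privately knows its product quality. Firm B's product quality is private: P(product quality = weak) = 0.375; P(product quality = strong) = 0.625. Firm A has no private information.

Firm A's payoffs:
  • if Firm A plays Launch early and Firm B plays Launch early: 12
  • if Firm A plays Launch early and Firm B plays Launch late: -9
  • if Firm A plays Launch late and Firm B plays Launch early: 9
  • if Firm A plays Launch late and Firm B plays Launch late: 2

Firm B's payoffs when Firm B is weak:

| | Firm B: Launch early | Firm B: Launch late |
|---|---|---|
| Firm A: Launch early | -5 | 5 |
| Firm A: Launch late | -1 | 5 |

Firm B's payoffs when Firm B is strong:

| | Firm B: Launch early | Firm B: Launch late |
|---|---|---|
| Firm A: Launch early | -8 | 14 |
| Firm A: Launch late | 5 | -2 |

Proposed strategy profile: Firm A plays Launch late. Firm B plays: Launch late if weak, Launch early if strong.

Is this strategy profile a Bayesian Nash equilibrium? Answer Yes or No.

Yes

Firm A plays Launch late: E[Launch late] = 0.375·(2) + 0.625·(9) = 6.375; E[Launch early] = 4.125. Best-responding. ✓
Firm B (product quality weak), facing Launch late: Launch early gives -1, Launch late gives 5. Proposed Launch late is best. ✓
Firm B (product quality strong), facing Launch late: Launch early gives 5, Launch late gives -2. Proposed Launch early is best. ✓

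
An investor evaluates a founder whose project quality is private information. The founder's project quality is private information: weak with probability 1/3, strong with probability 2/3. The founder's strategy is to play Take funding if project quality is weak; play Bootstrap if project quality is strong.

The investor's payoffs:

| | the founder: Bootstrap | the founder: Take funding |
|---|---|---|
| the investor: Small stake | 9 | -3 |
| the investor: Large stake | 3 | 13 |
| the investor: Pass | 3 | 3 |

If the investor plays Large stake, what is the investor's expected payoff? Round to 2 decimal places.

6.33

Take the expectation over the founder's project quality, weighting each type's action by its prior probability.
E[Large stake] = 1/3·13 + 2/3·3 = 13/3 + 2 = 19/3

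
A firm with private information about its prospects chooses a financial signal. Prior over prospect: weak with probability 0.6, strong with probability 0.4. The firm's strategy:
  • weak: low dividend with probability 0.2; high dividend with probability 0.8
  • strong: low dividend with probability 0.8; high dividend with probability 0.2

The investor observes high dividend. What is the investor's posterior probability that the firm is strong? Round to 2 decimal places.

Apply Bayes' rule using the sender's strategy as the likelihood.
P(high dividend) = 0.6·0.8 + 0.4·0.2 = 0.56
P(strong | high dividend) = (0.4·0.2) / 0.56 = 0.08 / 0.56 = 0.142857

0.14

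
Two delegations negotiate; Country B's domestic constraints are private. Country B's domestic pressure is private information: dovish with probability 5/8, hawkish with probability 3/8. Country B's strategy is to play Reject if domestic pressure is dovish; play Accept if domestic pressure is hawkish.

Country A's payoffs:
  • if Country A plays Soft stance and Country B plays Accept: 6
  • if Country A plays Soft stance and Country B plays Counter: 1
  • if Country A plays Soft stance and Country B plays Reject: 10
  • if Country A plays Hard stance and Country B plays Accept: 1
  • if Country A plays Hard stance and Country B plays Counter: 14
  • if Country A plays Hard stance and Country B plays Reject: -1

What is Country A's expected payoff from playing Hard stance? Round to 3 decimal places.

-0.250

E[Hard stance] = 5/8·(-1) + 3/8·1 = (-5/8) + 3/8 = -1/4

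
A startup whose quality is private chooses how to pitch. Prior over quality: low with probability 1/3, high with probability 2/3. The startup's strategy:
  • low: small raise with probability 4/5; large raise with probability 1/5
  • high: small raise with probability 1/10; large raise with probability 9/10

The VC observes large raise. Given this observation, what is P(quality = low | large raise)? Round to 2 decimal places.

P(large raise) = (1/3)·(1/5) + (2/3)·(9/10) = 2/3
P(low | large raise) = ((1/3)·(1/5)) / (2/3) = (1/15) / (2/3) = 1/10

0.10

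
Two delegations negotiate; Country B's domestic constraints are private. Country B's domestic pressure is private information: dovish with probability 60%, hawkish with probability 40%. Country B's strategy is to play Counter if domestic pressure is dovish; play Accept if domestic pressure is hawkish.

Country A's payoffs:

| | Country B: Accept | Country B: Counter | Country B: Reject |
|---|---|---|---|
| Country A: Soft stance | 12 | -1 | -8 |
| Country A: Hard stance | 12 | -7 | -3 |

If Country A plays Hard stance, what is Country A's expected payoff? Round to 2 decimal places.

0.60

Take the expectation over Country B's domestic pressure, weighting each type's action by its prior probability.
E[Hard stance] = 0.6·(-7) + 0.4·12 = (-4.2) + 4.8 = 0.6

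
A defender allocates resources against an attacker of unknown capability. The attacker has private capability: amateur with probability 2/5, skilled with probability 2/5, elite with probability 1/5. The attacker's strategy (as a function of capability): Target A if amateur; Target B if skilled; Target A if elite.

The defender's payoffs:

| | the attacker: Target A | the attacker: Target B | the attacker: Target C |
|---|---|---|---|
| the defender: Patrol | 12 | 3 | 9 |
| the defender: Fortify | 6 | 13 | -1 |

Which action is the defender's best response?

Fortify

Compute the defender's expected payoff for each action, taking the expectation over the attacker's type.
E[Patrol] = 2/5·(12) + 2/5·(3) + 1/5·(12) = 42/5
E[Fortify] = 2/5·(6) + 2/5·(13) + 1/5·(6) = 44/5
Best response: Fortify (44/5 is the largest).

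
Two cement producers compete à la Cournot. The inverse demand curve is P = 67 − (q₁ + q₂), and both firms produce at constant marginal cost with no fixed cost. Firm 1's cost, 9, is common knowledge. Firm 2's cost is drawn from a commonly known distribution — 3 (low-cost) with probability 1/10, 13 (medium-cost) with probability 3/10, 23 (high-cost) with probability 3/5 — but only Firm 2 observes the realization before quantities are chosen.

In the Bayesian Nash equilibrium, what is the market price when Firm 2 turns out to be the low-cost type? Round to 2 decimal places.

Type-c best response for Firm 2: q₂(c) = (67 − c)/2 − q₁/2.
Firm 1 maximizes expected profit; its first-order condition is 67 − 2q₁ − E[q₂] − 9 = 0.
Substituting E[q₂] and solving: E[c₂] = 18, so q₁ = (67 − 2·9 + 18)/3 = 22.3333.
q₂(low-cost) = 20.8333, so P = 67 − (22.3333 + 20.8333) = 23.8333.

23.83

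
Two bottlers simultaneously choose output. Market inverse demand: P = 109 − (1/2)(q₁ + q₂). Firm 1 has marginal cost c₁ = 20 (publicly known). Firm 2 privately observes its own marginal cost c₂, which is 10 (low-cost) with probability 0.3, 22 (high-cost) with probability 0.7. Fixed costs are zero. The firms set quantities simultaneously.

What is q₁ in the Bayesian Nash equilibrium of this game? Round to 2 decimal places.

Type-c best response for Firm 2: q₂(c) = (109 − c) − q₁/2.
Firm 1 maximizes expected profit; its first-order condition is 109 − q₁ − (1/2)E[q₂] − 20 = 0.
Substituting E[q₂] and solving: E[c₂] = 18.4, so q₁ = (109 − 2·20 + 18.4)/(3/2) = 58.2667.

58.27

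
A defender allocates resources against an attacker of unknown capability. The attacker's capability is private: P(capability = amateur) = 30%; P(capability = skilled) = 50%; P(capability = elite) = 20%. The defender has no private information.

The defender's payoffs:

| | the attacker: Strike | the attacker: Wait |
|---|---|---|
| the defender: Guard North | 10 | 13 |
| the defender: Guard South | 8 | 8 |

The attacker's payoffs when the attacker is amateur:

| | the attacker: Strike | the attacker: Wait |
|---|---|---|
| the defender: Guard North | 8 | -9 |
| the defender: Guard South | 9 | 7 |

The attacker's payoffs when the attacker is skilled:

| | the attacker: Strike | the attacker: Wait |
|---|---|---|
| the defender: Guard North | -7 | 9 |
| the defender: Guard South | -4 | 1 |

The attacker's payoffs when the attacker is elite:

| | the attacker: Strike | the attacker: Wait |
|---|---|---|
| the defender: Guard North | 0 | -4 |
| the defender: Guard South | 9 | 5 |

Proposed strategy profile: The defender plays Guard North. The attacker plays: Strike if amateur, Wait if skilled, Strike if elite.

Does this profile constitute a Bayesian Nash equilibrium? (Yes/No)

A profile is a BNE iff every type of every player is best-responding given beliefs about the other side.
The defender plays Guard North: E[Guard North] = 0.3·(10) + 0.5·(13) + 0.2·(10) = 11.5; E[Guard South] = 8. Best-responding. ✓
The attacker (capability amateur), facing Guard North: Strike gives 8, Wait gives -9. Proposed Strike is best. ✓
The attacker (capability skilled), facing Guard North: Strike gives -7, Wait gives 9. Proposed Wait is best. ✓
The attacker (capability elite), facing Guard North: Strike gives 0, Wait gives -4. Proposed Strike is best. ✓

Yes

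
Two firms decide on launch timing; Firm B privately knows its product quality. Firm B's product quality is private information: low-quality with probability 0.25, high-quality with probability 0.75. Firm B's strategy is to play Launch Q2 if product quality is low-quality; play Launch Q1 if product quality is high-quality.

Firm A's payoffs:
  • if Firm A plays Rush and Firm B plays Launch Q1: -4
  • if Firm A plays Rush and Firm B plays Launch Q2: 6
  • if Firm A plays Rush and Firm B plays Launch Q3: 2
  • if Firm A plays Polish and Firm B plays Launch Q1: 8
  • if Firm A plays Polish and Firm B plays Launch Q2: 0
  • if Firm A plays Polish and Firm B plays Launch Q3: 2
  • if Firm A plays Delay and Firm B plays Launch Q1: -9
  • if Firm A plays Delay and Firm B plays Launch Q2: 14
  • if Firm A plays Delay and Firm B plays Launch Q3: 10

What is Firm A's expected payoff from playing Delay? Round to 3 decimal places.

E[Delay] = 0.25·14 + 0.75·(-9) = 3.5 + (-6.75) = -3.25

-3.250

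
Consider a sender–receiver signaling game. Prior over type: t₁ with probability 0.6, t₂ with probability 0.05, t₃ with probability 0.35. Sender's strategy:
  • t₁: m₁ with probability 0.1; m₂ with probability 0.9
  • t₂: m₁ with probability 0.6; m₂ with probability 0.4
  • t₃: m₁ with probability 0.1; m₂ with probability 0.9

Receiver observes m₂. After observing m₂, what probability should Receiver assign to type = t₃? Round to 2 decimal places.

0.36

Apply Bayes' rule using the sender's strategy as the likelihood.
P(m₂) = 0.6·0.9 + 0.05·0.4 + 0.35·0.9 = 0.875
P(t₃ | m₂) = (0.35·0.9) / 0.875 = 0.315 / 0.875 = 0.36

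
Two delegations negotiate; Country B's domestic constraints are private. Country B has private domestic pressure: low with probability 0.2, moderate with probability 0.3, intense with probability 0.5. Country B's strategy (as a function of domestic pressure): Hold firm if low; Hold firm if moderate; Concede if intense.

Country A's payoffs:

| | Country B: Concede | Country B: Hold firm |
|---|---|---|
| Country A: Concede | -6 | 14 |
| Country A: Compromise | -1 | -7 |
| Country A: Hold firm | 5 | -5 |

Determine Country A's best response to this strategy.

E[Concede] = 0.2·(14) + 0.3·(14) + 0.5·(-6) = 4
E[Compromise] = 0.2·(-7) + 0.3·(-7) + 0.5·(-1) = -4
E[Hold firm] = 0.2·(-5) + 0.3·(-5) + 0.5·(5) = 0
Best response: Concede (4 is the largest).

Concede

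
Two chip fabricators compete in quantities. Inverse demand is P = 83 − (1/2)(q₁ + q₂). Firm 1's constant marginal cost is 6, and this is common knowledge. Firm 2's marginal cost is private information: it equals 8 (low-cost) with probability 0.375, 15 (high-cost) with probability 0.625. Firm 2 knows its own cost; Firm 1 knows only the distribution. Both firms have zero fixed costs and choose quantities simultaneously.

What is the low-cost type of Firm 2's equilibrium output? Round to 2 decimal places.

Type-c best response for Firm 2: q₂(c) = (83 − c) − q₁/2.
Firm 1 maximizes expected profit; its first-order condition is 83 − q₁ − (1/2)E[q₂] − 6 = 0.
Substituting E[q₂] and solving: E[c₂] = 12.375, so q₁ = (83 − 2·6 + 12.375)/(3/2) = 55.5833.
q₂(low-cost) = (83 − 8 − (1/2)·55.5833) = 47.2083.

47.21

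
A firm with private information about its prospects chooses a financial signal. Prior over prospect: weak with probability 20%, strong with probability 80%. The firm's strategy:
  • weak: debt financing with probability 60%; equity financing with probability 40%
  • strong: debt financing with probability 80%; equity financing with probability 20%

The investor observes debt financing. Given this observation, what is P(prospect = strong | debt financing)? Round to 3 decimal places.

P(debt financing) = 0.2·0.6 + 0.8·0.8 = 0.76
P(strong | debt financing) = (0.8·0.8) / 0.76 = 0.64 / 0.76 = 0.842105

0.842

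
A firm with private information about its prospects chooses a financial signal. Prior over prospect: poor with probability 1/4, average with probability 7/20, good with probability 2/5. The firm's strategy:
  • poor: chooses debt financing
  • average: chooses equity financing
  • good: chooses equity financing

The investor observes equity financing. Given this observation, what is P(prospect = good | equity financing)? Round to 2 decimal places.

0.53

P(equity financing) = (1/4)·0 + (7/20)·1 + (2/5)·1 = 3/4
P(good | equity financing) = ((2/5)·1) / (3/4) = (2/5) / (3/4) = 8/15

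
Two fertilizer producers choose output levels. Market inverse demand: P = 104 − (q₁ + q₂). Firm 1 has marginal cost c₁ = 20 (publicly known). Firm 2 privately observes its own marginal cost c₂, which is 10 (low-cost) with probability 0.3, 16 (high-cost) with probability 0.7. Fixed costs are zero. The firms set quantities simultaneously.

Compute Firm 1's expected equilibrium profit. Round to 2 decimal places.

Type-c best response for Firm 2: q₂(c) = (104 − c)/2 − q₁/2.
Firm 1 maximizes expected profit; its first-order condition is 104 − 2q₁ − E[q₂] − 20 = 0.
Substituting E[q₂] and solving: E[c₂] = 14.2, so q₁ = (104 − 2·20 + 14.2)/3 = 26.0667.
E[P] = 104 − (q₁ + E[q₂]) = 46.0667; Firm 1's expected profit = (E[P] − 20)·q₁ = (46.0667 − 20)·26.0667 = 679.471.

679.47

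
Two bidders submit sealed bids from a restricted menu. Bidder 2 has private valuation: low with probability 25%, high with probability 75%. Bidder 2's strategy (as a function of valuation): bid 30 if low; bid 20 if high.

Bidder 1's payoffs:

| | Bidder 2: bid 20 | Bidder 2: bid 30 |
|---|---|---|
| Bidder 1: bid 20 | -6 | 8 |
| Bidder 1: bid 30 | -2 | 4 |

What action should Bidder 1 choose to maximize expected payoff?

bid 30

Compute Bidder 1's expected payoff for each action, taking the expectation over Bidder 2's type.
E[bid 20] = 0.25·(8) + 0.75·(-6) = -2.5
E[bid 30] = 0.25·(4) + 0.75·(-2) = -0.5
Best response: bid 30 (-0.5 is the largest).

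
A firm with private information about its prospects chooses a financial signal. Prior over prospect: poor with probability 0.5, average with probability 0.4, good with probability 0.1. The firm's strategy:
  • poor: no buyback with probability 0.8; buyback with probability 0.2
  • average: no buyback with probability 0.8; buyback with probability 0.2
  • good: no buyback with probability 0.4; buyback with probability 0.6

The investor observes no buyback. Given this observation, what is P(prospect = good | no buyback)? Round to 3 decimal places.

0.053

Apply Bayes' rule using the sender's strategy as the likelihood.
P(no buyback) = 0.5·0.8 + 0.4·0.8 + 0.1·0.4 = 0.76
P(good | no buyback) = (0.1·0.4) / 0.76 = 0.04 / 0.76 = 0.0526316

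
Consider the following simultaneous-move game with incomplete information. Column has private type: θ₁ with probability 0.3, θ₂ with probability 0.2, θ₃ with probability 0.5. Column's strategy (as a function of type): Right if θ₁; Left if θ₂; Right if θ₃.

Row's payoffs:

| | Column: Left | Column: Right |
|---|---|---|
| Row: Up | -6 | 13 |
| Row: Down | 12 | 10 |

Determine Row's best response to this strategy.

Down

E[Up] = 0.3·(13) + 0.2·(-6) + 0.5·(13) = 9.2
E[Down] = 0.3·(10) + 0.2·(12) + 0.5·(10) = 10.4
Best response: Down (10.4 is the largest).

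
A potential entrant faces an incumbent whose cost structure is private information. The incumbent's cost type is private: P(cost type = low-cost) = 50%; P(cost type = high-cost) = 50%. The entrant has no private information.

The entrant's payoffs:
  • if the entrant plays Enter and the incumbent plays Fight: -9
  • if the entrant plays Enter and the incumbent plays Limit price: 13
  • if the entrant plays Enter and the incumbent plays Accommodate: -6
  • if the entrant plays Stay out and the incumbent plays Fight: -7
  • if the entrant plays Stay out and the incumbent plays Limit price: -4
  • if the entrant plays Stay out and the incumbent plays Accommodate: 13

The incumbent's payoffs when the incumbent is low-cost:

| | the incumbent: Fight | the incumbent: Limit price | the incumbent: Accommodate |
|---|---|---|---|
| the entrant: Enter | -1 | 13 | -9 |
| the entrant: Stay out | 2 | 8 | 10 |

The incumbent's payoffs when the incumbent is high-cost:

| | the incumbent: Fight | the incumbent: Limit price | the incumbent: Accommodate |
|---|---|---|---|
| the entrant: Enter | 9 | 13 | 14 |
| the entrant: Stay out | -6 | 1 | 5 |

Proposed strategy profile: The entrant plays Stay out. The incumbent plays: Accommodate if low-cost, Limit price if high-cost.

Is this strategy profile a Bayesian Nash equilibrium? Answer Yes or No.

A profile is a BNE iff every type of every player is best-responding given beliefs about the other side.
The entrant plays Stay out: E[Stay out] = 0.5·(13) + 0.5·(-4) = 4.5; E[Enter] = 3.5. Best-responding. ✓
The incumbent (cost type low-cost), facing Stay out: Fight gives 2, Limit price gives 8, Accommodate gives 10. Proposed Accommodate is best. ✓
The incumbent (cost type high-cost), facing Stay out: Fight gives -6, Limit price gives 1, Accommodate gives 5. Proposed Limit price is not best — profitable deviation exists. ✗

No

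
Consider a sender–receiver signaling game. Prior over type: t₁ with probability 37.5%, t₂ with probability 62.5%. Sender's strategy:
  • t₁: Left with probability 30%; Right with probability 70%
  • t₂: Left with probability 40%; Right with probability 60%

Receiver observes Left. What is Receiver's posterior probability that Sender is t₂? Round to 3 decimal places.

0.690

Apply Bayes' rule using the sender's strategy as the likelihood.
P(Left) = 0.375·0.3 + 0.625·0.4 = 0.3625
P(t₂ | Left) = (0.625·0.4) / 0.3625 = 0.25 / 0.3625 = 0.689655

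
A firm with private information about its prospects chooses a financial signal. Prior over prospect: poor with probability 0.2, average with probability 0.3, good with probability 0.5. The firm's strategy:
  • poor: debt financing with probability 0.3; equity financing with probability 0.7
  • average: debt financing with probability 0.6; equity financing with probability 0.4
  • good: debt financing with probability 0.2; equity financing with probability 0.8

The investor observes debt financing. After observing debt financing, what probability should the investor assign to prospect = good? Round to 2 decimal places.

0.29

P(debt financing) = 0.2·0.3 + 0.3·0.6 + 0.5·0.2 = 0.34
P(good | debt financing) = (0.5·0.2) / 0.34 = 0.1 / 0.34 = 0.294118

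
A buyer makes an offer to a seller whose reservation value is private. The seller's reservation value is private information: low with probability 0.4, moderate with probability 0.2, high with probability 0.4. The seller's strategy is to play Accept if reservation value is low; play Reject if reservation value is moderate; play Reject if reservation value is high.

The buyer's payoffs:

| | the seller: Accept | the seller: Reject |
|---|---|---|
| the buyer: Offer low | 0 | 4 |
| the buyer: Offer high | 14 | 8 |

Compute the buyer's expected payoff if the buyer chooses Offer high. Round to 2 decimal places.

10.40

E[Offer high] = 0.4·14 + 0.2·8 + 0.4·8 = 5.6 + 1.6 + 3.2 = 10.4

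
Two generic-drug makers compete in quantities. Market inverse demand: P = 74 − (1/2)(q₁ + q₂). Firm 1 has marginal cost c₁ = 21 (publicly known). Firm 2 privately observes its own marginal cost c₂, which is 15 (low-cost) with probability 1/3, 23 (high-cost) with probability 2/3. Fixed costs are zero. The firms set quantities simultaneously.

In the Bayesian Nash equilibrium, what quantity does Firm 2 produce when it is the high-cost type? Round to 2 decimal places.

Type-c best response for Firm 2: q₂(c) = (74 − c) − q₁/2.
Firm 1 maximizes expected profit; its first-order condition is 74 − q₁ − (1/2)E[q₂] − 21 = 0.
Substituting E[q₂] and solving: E[c₂] = 20.3333, so q₁ = (74 − 2·21 + 20.3333)/(3/2) = 34.8889.
q₂(high-cost) = (74 − 23 − (1/2)·34.8889) = 33.5556.

33.56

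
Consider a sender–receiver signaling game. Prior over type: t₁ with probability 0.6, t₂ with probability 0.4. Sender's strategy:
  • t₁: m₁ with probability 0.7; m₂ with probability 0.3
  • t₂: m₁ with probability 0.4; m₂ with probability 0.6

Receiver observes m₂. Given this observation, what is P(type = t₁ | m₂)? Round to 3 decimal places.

Apply Bayes' rule using the sender's strategy as the likelihood.
P(m₂) = 0.6·0.3 + 0.4·0.6 = 0.42
P(t₁ | m₂) = (0.6·0.3) / 0.42 = 0.18 / 0.42 = 0.428571

0.429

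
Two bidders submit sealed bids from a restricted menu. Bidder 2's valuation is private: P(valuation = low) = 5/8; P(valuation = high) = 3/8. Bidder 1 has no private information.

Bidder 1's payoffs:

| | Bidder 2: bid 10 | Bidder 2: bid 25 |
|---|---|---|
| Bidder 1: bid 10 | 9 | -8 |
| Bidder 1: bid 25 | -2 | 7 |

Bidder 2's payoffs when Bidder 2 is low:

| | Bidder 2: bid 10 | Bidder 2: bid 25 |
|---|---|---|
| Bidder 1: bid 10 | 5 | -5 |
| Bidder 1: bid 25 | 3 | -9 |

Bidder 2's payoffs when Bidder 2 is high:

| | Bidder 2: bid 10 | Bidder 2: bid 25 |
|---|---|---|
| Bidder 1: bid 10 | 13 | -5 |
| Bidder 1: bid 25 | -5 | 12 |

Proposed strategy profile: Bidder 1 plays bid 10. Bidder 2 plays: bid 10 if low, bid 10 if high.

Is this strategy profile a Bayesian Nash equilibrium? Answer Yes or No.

Yes

A profile is a BNE iff every type of every player is best-responding given beliefs about the other side.
Bidder 1 plays bid 10: E[bid 10] = 5/8·(9) + 3/8·(9) = 9; E[bid 25] = -2. Best-responding. ✓
Bidder 2 (valuation low), facing bid 10: bid 10 gives 5, bid 25 gives -5. Proposed bid 10 is best. ✓
Bidder 2 (valuation high), facing bid 10: bid 10 gives 13, bid 25 gives -5. Proposed bid 10 is best. ✓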